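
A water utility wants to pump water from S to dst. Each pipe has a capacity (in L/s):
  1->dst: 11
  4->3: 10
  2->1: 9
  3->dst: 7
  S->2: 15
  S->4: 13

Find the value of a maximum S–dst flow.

Augment S->2->1->dst: bottleneck 9. Total 9.
Augment S->4->3->dst: bottleneck 7. Total 16.
No augmenting path remains in the residual graph.

16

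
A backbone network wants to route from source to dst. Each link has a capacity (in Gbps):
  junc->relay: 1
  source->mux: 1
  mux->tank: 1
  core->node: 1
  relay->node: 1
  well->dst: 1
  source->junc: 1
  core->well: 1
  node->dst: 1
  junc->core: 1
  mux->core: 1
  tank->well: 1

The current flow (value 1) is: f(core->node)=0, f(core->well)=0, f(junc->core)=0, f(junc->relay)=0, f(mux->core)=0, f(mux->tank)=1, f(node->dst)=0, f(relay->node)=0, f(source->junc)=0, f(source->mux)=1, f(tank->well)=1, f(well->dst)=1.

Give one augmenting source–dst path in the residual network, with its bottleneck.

Residual along source->junc->core->node->dst: source->junc: 1, junc->core: 1, core->node: 1, node->dst: 1.
Bottleneck = min = 1.

source->junc->core->node->dst, bottleneck 1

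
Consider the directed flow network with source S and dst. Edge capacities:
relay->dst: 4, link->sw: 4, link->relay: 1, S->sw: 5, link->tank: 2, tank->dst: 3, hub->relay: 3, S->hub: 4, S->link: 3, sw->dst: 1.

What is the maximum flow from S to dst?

Augment S->sw->dst: bottleneck 1. Total 1.
Augment S->link->tank->dst: bottleneck 2. Total 3.
Augment S->link->relay->dst: bottleneck 1. Total 4.
Augment S->hub->relay->dst: bottleneck 3. Total 7.
No augmenting path remains in the residual graph.

7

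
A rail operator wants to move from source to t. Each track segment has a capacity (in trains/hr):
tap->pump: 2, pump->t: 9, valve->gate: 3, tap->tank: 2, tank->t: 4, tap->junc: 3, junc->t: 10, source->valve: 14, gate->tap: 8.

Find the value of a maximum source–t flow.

Augment source->valve->gate->tap->pump->t: bottleneck 2. Total 2.
Augment source->valve->gate->tap->junc->t: bottleneck 1. Total 3.
No augmenting path remains in the residual graph.

3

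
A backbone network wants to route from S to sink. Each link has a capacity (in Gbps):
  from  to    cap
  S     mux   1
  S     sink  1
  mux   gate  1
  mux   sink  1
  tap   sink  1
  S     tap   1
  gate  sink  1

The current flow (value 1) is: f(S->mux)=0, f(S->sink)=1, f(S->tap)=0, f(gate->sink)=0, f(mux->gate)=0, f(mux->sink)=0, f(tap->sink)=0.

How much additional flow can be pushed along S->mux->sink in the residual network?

Residual capacities along the path: S->mux: 1, mux->sink: 1.
Minimum is 1.

1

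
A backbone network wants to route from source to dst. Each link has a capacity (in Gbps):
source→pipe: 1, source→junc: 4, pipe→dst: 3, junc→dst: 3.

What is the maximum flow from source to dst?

Augment source→pipe→dst: bottleneck 1. Total 1.
Augment source→junc→dst: bottleneck 3. Total 4.
No augmenting path remains in the residual graph.

4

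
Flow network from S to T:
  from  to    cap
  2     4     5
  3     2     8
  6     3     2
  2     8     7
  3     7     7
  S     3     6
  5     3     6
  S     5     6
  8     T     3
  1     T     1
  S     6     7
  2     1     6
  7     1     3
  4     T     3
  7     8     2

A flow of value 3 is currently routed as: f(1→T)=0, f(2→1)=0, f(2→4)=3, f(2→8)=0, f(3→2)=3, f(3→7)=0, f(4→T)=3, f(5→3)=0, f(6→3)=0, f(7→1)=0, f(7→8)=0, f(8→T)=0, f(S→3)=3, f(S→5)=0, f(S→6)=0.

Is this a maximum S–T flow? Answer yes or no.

No

Residual path S→3→2→1→T has bottleneck 1 > 0.
Pushing 1 along it raises the flow to 4, so the given flow is not maximum.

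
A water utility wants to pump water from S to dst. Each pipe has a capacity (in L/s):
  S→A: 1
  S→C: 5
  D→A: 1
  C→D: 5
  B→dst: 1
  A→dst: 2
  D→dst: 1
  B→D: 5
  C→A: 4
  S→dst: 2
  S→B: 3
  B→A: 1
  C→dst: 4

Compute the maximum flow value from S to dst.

10

Augment S→dst: bottleneck 2. Total 2.
Augment S→B→dst: bottleneck 1. Total 3.
Augment S→C→dst: bottleneck 4. Total 7.
Augment S→A→dst: bottleneck 1. Total 8.
Augment S→B→D→dst: bottleneck 1. Total 9.
Augment S→B→A→dst: bottleneck 1. Total 10.
No augmenting path remains in the residual graph.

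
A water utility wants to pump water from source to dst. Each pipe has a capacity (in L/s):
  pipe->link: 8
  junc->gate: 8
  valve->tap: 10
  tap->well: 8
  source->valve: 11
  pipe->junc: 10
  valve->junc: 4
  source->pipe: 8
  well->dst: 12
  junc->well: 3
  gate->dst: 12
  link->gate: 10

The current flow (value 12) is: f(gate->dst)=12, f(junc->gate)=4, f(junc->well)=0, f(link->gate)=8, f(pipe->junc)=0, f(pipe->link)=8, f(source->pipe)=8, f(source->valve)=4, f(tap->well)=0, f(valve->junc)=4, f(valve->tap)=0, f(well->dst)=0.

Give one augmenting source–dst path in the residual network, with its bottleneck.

source->valve->tap->well->dst, bottleneck 7

Residual along source->valve->tap->well->dst: source->valve: 7, valve->tap: 10, tap->well: 8, well->dst: 12.
Bottleneck = min = 7.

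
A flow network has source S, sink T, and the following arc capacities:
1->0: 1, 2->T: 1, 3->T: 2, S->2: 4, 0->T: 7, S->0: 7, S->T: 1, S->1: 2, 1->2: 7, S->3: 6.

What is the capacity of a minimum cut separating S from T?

11

Max flow = 11 (via 4 augmenting paths).
In the residual at optimum, the set reachable from S is {0, 1, 2, 3, S}.
Cut edges: S->T (cap 1), 0->T (cap 7), 3->T (cap 2), 2->T (cap 1). Sum = 11.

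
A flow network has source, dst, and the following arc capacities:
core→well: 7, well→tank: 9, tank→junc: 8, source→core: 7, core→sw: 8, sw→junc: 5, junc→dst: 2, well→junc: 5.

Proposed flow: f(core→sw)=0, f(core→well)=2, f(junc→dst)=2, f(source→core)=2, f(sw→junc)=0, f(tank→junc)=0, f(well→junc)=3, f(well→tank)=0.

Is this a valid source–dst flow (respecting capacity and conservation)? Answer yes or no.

No

Conservation fails at well: inflow 2 ≠ outflow 3.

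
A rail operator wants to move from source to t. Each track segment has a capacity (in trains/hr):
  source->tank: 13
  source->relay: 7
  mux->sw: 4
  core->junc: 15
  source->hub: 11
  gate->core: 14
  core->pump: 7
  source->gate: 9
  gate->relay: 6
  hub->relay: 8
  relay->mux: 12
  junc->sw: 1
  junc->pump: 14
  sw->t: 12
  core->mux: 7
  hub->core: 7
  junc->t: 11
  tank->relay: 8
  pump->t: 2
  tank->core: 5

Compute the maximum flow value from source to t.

Augment source->tank->core->junc->t: bottleneck 5. Total 5.
Augment source->hub->core->junc->t: bottleneck 6. Total 11.
Augment source->hub->core->pump->t: bottleneck 1. Total 12.
Augment source->gate->core->pump->t: bottleneck 1. Total 13.
Augment source->relay->mux->sw->t: bottleneck 4. Total 17.
Augment source->gate->core->junc->sw->t: bottleneck 1. Total 18.
No augmenting path remains in the residual graph.

18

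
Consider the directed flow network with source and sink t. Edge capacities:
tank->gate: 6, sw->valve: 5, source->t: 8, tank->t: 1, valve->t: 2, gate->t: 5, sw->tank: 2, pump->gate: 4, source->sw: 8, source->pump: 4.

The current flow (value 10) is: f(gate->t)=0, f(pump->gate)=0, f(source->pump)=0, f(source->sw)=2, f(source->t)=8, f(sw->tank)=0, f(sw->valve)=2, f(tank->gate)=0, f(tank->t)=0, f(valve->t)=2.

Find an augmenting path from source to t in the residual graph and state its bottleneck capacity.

source->sw->tank->t, bottleneck 1

Residual along source->sw->tank->t: source->sw: 6, sw->tank: 2, tank->t: 1.
Bottleneck = min = 1.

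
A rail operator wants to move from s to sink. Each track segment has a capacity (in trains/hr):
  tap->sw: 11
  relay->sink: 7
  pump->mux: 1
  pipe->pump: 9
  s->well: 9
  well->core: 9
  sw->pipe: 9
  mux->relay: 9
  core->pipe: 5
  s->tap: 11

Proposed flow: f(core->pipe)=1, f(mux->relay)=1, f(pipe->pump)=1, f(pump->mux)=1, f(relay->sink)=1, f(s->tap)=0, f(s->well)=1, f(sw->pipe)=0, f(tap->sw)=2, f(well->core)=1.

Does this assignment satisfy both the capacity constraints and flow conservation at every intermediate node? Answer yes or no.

Conservation fails at tap: inflow 0 ≠ outflow 2.

No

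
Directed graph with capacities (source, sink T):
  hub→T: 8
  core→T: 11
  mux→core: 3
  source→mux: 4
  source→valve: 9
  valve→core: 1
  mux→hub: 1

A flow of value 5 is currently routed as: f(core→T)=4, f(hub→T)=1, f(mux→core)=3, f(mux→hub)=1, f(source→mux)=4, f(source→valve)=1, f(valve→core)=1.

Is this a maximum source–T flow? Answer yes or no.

Residual reachable from source: {source, valve}; T is not reachable.
Saturated cut: source→mux, valve→core with total capacity 5 = current flow value. Flow is maximum.

Yes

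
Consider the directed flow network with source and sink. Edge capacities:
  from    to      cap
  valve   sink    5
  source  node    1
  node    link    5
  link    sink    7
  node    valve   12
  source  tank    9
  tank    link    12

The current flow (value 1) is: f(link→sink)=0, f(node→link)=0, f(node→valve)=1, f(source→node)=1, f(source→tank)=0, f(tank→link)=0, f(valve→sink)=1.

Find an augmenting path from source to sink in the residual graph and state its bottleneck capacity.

source→tank→link→sink, bottleneck 7

Residual along source→tank→link→sink: source→tank: 9, tank→link: 12, link→sink: 7.
Bottleneck = min = 7.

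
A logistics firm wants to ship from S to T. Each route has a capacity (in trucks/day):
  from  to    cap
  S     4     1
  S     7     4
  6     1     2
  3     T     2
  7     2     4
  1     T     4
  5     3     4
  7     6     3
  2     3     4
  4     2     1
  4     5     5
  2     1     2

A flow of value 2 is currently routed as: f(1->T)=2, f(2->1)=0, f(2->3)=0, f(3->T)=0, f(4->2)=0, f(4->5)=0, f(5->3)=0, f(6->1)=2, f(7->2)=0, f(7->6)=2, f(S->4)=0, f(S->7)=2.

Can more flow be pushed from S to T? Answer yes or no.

Yes

Residual path S->7->2->1->T has bottleneck 2 > 0.
Pushing 2 along it raises the flow to 4, so the given flow is not maximum.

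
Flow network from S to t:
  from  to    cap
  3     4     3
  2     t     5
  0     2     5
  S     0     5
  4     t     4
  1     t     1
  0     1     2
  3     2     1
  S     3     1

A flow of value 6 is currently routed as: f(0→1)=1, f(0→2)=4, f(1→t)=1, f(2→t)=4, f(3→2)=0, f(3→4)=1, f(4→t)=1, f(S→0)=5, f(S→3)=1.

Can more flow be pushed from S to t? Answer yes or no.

No

Residual reachable from S: {S}; t is not reachable.
Saturated cut: S→3, S→0 with total capacity 6 = current flow value. Flow is maximum.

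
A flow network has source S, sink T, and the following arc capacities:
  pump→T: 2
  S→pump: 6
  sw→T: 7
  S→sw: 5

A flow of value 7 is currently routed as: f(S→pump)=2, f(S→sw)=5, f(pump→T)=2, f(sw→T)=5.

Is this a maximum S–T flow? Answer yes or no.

Residual reachable from S: {S, pump}; T is not reachable.
Saturated cut: S→sw, pump→T with total capacity 7 = current flow value. Flow is maximum.

Yes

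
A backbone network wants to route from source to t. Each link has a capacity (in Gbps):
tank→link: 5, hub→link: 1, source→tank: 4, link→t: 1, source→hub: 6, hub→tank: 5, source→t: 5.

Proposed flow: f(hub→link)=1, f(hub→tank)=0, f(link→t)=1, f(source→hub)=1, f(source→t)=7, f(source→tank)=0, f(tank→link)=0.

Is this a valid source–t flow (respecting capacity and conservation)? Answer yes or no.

Capacity violated on source→t: flow 7 > capacity 5.

No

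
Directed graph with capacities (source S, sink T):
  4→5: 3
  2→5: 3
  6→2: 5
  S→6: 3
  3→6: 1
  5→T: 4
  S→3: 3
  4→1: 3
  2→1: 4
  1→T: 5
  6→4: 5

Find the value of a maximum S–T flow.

Augment S→6→2→5→T: bottleneck 3. Total 3.
Augment S→3→6→2→1→T: bottleneck 1. Total 4.
No augmenting path remains in the residual graph.

4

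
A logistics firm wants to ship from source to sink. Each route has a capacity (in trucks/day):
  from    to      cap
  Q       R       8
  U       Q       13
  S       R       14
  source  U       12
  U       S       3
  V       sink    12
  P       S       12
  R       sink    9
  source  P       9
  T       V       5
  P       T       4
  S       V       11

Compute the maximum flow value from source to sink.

Augment source->U->Q->R->sink: bottleneck 8. Total 8.
Augment source->U->S->R->sink: bottleneck 1. Total 9.
Augment source->U->S->V->sink: bottleneck 2. Total 11.
Augment source->P->S->V->sink: bottleneck 9. Total 20.
No augmenting path remains in the residual graph.

20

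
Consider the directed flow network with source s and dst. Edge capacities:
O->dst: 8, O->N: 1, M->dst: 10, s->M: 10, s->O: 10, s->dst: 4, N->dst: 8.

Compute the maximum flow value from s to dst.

Augment s->dst: bottleneck 4. Total 4.
Augment s->M->dst: bottleneck 10. Total 14.
Augment s->O->dst: bottleneck 8. Total 22.
Augment s->O->N->dst: bottleneck 1. Total 23.
No augmenting path remains in the residual graph.

23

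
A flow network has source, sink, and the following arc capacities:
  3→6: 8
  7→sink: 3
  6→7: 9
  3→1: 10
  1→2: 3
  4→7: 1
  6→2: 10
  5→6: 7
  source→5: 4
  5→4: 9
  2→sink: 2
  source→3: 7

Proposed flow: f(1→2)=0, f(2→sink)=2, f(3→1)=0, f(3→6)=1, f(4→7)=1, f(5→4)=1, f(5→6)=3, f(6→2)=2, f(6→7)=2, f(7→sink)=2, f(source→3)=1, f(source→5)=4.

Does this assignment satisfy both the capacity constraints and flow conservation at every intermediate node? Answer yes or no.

Conservation fails at 7: inflow 3 ≠ outflow 2.

No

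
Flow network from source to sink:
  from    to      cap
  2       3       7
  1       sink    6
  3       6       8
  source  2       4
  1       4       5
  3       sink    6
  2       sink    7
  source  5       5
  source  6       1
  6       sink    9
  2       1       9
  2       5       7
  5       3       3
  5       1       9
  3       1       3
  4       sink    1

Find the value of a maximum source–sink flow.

10

Augment source->2->sink: bottleneck 4. Total 4.
Augment source->6->sink: bottleneck 1. Total 5.
Augment source->5->3->sink: bottleneck 3. Total 8.
Augment source->5->1->sink: bottleneck 2. Total 10.
No augmenting path remains in the residual graph.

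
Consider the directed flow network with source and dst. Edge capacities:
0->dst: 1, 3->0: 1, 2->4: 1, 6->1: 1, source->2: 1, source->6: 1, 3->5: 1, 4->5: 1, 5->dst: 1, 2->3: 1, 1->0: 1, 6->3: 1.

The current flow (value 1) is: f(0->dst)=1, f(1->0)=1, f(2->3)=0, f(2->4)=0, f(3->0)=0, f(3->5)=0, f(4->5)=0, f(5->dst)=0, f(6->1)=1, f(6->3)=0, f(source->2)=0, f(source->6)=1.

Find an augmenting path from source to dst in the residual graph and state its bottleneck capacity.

source->2->3->5->dst, bottleneck 1

Residual along source->2->3->5->dst: source->2: 1, 2->3: 1, 3->5: 1, 5->dst: 1.
Bottleneck = min = 1.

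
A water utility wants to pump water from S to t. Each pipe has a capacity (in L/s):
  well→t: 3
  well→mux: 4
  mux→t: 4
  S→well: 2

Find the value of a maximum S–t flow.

2

Augment S→well→t: bottleneck 2. Total 2.
No augmenting path remains in the residual graph.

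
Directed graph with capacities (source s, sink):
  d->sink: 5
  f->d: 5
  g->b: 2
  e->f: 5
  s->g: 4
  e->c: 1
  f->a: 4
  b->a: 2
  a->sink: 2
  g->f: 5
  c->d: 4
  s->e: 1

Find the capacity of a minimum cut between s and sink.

Max flow = 5 (via 2 augmenting paths).
In the residual at optimum, the set reachable from s is {s}.
Cut edges: s->e (cap 1), s->g (cap 4). Sum = 5.

5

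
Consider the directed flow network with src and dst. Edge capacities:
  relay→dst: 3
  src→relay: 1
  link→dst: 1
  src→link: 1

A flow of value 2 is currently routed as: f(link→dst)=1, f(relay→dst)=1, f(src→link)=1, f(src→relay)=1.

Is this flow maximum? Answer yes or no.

Residual reachable from src: {src}; dst is not reachable.
Saturated cut: src→link, src→relay with total capacity 2 = current flow value. Flow is maximum.

Yes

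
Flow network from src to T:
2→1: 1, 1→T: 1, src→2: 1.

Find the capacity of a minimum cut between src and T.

Max flow = 1 (via 1 augmenting path).
In the residual at optimum, the set reachable from src is {src}.
Cut edges: src→2 (cap 1). Sum = 1.

1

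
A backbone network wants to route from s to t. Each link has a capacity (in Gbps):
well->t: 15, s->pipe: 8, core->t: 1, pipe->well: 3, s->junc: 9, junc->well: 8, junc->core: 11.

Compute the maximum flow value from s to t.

Augment s->pipe->well->t: bottleneck 3. Total 3.
Augment s->junc->well->t: bottleneck 8. Total 11.
Augment s->junc->core->t: bottleneck 1. Total 12.
No augmenting path remains in the residual graph.

12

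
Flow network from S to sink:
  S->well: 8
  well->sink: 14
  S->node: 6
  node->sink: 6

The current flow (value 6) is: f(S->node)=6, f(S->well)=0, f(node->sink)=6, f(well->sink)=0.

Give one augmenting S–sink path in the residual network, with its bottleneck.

Residual along S->well->sink: S->well: 8, well->sink: 14.
Bottleneck = min = 8.

S->well->sink, bottleneck 8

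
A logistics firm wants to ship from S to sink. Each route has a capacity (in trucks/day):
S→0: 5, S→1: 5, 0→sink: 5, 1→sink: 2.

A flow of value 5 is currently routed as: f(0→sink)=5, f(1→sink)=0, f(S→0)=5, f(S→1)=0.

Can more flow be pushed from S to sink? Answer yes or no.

Yes

Residual path S→1→sink has bottleneck 2 > 0.
Pushing 2 along it raises the flow to 7, so the given flow is not maximum.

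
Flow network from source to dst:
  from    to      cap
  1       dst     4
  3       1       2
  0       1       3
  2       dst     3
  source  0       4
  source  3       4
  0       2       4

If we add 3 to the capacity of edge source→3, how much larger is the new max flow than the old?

Original max flow = 6.
Edge source→3 does not cross the min cut (source side {3, source}), so extra capacity there cannot help.
New max flow = 6. Increase = 0.

0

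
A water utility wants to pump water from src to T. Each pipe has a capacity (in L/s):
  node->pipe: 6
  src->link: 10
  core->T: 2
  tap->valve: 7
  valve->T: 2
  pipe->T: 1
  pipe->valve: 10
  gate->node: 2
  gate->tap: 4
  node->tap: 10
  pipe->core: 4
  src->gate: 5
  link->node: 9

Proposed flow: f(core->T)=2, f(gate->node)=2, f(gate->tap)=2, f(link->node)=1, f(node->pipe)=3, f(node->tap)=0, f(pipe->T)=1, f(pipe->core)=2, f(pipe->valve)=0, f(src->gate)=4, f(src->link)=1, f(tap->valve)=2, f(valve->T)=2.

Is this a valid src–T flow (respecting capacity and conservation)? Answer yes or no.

Yes

Every edge has 0 ≤ f(e) ≤ cap(e).
At each intermediate node, inflow equals outflow.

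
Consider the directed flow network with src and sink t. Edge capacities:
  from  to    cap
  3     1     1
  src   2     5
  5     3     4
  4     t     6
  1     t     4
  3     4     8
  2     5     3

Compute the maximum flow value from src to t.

Augment src→2→5→3→1→t: bottleneck 1. Total 1.
Augment src→2→5→3→4→t: bottleneck 2. Total 3.
No augmenting path remains in the residual graph.

3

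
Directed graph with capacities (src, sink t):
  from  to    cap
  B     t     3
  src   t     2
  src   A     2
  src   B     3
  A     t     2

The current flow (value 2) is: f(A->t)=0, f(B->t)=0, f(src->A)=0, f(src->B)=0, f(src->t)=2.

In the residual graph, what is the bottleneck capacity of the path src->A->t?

2

Residual capacities along the path: src->A: 2, A->t: 2.
Minimum is 2.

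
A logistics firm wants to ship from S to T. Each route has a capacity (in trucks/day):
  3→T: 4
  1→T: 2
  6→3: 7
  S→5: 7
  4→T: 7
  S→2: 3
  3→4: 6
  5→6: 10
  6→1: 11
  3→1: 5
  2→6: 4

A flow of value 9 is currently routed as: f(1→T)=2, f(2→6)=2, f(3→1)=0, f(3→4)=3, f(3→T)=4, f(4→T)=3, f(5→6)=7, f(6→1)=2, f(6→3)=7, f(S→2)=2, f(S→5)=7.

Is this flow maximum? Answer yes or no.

Residual reachable from S: {1, 2, 5, 6, S}; T is not reachable.
Saturated cut: 6→3, 1→T with total capacity 9 = current flow value. Flow is maximum.

Yes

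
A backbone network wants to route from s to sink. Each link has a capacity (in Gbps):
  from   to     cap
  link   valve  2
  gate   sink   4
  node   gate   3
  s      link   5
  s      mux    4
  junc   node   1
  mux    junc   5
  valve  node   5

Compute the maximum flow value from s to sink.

3

Augment s->mux->junc->node->gate->sink: bottleneck 1. Total 1.
Augment s->link->valve->node->gate->sink: bottleneck 2. Total 3.
No augmenting path remains in the residual graph.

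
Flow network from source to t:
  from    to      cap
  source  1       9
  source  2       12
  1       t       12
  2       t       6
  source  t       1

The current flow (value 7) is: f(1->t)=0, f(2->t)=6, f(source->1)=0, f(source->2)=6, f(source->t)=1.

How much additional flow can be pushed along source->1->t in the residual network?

Residual capacities along the path: source->1: 9, 1->t: 12.
Minimum is 9.

9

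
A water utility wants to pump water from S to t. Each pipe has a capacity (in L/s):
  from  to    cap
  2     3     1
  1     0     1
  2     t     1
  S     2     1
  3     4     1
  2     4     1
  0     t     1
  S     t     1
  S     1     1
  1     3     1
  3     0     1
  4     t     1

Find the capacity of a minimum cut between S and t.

3

Max flow = 3 (via 3 augmenting paths).
In the residual at optimum, the set reachable from S is {S}.
Cut edges: S->1 (cap 1), S->2 (cap 1), S->t (cap 1). Sum = 3.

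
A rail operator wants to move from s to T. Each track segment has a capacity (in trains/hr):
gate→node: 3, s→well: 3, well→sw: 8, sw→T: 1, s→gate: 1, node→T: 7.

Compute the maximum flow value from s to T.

2

Augment s→well→sw→T: bottleneck 1. Total 1.
Augment s→gate→node→T: bottleneck 1. Total 2.
No augmenting path remains in the residual graph.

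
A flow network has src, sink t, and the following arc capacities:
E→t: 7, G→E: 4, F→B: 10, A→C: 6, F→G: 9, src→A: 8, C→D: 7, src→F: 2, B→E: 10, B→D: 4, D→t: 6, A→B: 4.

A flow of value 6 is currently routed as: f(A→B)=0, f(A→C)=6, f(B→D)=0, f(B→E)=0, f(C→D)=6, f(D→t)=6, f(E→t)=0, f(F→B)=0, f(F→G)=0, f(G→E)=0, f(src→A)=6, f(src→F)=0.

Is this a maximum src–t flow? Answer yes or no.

Residual path src→A→B→E→t has bottleneck 2 > 0.
Pushing 2 along it raises the flow to 8, so the given flow is not maximum.

No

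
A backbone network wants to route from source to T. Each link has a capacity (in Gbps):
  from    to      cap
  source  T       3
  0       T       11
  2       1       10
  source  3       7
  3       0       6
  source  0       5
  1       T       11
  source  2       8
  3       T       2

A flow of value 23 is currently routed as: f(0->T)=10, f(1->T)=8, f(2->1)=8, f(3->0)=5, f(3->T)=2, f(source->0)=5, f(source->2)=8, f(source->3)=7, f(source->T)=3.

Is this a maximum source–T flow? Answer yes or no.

Residual reachable from source: {source}; T is not reachable.
Saturated cut: source->2, source->3, source->0, source->T with total capacity 23 = current flow value. Flow is maximum.

Yes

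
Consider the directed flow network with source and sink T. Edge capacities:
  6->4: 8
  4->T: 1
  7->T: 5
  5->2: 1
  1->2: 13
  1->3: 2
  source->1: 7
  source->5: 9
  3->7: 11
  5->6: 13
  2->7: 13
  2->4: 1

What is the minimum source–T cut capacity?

6

Max flow = 6 (via 3 augmenting paths).
In the residual at optimum, the set reachable from source is {1, 2, 3, 4, 5, 6, 7, source}.
Cut edges: 7->T (cap 5), 4->T (cap 1). Sum = 6.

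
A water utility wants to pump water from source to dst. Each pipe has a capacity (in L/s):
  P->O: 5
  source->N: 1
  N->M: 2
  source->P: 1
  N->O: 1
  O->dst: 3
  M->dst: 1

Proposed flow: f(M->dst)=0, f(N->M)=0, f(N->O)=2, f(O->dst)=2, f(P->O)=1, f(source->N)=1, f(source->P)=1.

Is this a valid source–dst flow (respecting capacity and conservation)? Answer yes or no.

No

Capacity violated on N->O: flow 2 > capacity 1.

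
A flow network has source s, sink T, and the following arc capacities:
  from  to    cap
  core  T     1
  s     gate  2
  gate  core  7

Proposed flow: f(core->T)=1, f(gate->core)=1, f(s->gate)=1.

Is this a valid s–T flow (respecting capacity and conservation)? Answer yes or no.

Every edge has 0 ≤ f(e) ≤ cap(e).
At each intermediate node, inflow equals outflow.

Yes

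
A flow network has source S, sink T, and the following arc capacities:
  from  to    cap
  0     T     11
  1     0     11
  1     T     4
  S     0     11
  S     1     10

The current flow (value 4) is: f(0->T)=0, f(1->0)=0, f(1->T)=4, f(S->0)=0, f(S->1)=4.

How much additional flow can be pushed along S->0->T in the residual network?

Residual capacities along the path: S->0: 11, 0->T: 11.
Minimum is 11.

11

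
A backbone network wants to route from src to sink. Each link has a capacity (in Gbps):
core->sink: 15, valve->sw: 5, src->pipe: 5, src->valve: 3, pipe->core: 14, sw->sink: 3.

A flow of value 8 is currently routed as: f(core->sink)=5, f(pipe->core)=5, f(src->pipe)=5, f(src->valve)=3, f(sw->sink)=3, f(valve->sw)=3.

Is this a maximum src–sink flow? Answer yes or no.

Residual reachable from src: {src}; sink is not reachable.
Saturated cut: src->valve, src->pipe with total capacity 8 = current flow value. Flow is maximum.

Yes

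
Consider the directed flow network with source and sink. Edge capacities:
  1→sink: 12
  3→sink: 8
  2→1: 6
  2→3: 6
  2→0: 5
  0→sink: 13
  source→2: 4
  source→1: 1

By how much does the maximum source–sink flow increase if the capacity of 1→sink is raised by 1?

0

Original max flow = 5.
Edge 1→sink does not cross the min cut (source side {source}), so extra capacity there cannot help.
New max flow = 5. Increase = 0.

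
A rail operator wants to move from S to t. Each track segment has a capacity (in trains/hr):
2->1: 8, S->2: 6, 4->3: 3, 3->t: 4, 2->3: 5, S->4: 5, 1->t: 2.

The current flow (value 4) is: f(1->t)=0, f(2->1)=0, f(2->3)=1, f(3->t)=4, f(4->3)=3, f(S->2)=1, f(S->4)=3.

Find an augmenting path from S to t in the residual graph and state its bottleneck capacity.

Residual along S->2->1->t: S->2: 5, 2->1: 8, 1->t: 2.
Bottleneck = min = 2.

S->2->1->t, bottleneck 2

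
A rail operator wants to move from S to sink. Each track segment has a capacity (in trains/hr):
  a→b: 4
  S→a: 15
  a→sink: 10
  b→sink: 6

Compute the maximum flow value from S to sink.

14

Augment S→a→sink: bottleneck 10. Total 10.
Augment S→a→b→sink: bottleneck 4. Total 14.
No augmenting path remains in the residual graph.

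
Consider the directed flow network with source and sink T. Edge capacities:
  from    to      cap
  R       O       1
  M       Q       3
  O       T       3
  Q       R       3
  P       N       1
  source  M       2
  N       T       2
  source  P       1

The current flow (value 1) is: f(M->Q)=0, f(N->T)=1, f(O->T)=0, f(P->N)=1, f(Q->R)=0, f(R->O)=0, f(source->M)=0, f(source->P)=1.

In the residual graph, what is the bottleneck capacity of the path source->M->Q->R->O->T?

1

Residual capacities along the path: source->M: 2, M->Q: 3, Q->R: 3, R->O: 1, O->T: 3.
Minimum is 1.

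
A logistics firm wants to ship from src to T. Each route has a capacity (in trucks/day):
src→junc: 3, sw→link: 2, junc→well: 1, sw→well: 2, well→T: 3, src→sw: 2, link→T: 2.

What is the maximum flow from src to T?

Augment src→junc→well→T: bottleneck 1. Total 1.
Augment src→sw→well→T: bottleneck 2. Total 3.
No augmenting path remains in the residual graph.

3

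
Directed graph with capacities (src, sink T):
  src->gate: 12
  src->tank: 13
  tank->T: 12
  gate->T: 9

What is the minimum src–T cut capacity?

Max flow = 21 (via 2 augmenting paths).
In the residual at optimum, the set reachable from src is {gate, src, tank}.
Cut edges: tank->T (cap 12), gate->T (cap 9). Sum = 21.

21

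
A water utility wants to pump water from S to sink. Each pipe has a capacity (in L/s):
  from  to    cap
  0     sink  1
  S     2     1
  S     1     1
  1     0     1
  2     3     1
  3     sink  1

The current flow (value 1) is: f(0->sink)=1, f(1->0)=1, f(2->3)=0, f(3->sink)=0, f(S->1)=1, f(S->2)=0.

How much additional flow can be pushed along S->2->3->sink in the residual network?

Residual capacities along the path: S->2: 1, 2->3: 1, 3->sink: 1.
Minimum is 1.

1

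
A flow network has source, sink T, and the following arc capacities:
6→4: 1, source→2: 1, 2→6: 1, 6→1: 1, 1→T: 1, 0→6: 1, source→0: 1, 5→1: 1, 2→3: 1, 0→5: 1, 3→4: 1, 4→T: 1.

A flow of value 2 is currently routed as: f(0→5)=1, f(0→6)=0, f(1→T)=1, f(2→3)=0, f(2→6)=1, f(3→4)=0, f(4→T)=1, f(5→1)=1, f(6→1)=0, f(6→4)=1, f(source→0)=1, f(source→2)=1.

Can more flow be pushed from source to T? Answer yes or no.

No

Residual reachable from source: {source}; T is not reachable.
Saturated cut: source→0, source→2 with total capacity 2 = current flow value. Flow is maximum.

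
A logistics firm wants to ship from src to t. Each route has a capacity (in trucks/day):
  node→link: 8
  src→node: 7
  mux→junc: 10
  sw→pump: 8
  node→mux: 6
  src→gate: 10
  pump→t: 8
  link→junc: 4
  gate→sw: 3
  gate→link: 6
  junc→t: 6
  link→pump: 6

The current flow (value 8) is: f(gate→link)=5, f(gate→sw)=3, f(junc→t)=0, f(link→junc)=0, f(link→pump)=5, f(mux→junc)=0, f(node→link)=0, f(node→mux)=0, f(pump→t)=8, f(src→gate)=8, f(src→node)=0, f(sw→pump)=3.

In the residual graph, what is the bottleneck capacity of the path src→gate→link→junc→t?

1

Residual capacities along the path: src→gate: 2, gate→link: 1, link→junc: 4, junc→t: 6.
Minimum is 1.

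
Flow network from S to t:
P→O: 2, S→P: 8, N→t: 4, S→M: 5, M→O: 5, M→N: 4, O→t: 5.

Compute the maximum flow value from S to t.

7

Augment S→P→O→t: bottleneck 2. Total 2.
Augment S→M→O→t: bottleneck 3. Total 5.
Augment S→M→N→t: bottleneck 2. Total 7.
No augmenting path remains in the residual graph.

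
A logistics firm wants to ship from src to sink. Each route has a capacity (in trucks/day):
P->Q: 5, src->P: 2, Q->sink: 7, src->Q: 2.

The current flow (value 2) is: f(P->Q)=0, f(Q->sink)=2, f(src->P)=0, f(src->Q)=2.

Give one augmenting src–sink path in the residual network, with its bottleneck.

Residual along src->P->Q->sink: src->P: 2, P->Q: 5, Q->sink: 5.
Bottleneck = min = 2.

src->P->Q->sink, bottleneck 2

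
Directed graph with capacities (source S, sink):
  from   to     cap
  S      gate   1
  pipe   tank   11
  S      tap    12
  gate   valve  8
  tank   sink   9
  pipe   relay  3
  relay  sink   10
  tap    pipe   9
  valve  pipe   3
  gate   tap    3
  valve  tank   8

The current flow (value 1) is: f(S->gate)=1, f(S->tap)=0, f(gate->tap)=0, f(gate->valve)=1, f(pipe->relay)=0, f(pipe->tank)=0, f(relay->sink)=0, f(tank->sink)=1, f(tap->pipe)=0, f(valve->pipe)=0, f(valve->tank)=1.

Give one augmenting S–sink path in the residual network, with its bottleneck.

Residual along S->tap->pipe->tank->sink: S->tap: 12, tap->pipe: 9, pipe->tank: 11, tank->sink: 8.
Bottleneck = min = 8.

S->tap->pipe->tank->sink, bottleneck 8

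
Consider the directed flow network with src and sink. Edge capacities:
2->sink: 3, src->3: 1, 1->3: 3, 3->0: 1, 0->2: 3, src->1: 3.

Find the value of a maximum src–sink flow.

1

Augment src->3->0->2->sink: bottleneck 1. Total 1.
No augmenting path remains in the residual graph.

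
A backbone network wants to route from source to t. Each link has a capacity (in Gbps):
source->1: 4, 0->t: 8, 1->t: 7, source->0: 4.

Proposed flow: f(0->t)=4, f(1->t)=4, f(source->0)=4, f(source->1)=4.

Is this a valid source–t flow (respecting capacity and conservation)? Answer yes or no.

Yes

Every edge has 0 ≤ f(e) ≤ cap(e).
At each intermediate node, inflow equals outflow.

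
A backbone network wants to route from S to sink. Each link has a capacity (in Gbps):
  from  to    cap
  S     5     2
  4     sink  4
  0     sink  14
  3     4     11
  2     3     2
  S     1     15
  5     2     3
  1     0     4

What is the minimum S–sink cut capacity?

6

Max flow = 6 (via 2 augmenting paths).
In the residual at optimum, the set reachable from S is {1, S}.
Cut edges: 1→0 (cap 4), S→5 (cap 2). Sum = 6.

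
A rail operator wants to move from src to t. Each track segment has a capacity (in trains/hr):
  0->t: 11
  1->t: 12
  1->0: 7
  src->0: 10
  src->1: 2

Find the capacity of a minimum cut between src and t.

Max flow = 12 (via 2 augmenting paths).
In the residual at optimum, the set reachable from src is {src}.
Cut edges: src->1 (cap 2), src->0 (cap 10). Sum = 12.

12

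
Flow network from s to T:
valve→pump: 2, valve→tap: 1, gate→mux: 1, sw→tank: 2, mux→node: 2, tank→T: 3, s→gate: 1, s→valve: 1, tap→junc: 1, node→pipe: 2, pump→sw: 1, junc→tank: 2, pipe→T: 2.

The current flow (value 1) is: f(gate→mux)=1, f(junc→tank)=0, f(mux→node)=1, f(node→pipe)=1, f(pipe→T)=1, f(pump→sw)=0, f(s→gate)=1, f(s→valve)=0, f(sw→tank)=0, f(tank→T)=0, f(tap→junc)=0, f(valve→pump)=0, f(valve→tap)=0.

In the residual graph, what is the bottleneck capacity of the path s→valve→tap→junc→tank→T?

Residual capacities along the path: s→valve: 1, valve→tap: 1, tap→junc: 1, junc→tank: 2, tank→T: 3.
Minimum is 1.

1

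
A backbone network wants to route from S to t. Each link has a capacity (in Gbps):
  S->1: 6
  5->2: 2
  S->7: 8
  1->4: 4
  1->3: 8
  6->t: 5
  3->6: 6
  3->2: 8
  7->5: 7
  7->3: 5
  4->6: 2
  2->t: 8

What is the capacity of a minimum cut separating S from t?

13

Max flow = 13 (via 4 augmenting paths).
In the residual at optimum, the set reachable from S is {5, 7, S}.
Cut edges: S->1 (cap 6), 7->3 (cap 5), 5->2 (cap 2). Sum = 13.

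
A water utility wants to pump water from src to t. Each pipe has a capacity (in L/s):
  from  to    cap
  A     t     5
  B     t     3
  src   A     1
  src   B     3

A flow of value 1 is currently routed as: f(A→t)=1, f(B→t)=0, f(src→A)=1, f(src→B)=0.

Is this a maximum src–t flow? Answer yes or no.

No

Residual path src→B→t has bottleneck 3 > 0.
Pushing 3 along it raises the flow to 4, so the given flow is not maximum.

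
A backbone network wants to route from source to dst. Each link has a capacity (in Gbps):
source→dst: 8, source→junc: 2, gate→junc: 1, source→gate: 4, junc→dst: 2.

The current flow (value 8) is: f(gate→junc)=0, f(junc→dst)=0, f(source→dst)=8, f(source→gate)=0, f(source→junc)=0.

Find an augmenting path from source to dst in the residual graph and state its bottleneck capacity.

Residual along source→junc→dst: source→junc: 2, junc→dst: 2.
Bottleneck = min = 2.

source→junc→dst, bottleneck 2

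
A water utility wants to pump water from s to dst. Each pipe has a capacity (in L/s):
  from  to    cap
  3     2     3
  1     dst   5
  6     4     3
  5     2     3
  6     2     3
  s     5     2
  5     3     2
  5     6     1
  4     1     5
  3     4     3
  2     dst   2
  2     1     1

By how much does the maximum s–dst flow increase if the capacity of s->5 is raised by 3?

Original max flow = 2.
After raising cap(s->5), augmenting paths through that edge carry 3 more units.
New max flow = 5. Increase = 3.

3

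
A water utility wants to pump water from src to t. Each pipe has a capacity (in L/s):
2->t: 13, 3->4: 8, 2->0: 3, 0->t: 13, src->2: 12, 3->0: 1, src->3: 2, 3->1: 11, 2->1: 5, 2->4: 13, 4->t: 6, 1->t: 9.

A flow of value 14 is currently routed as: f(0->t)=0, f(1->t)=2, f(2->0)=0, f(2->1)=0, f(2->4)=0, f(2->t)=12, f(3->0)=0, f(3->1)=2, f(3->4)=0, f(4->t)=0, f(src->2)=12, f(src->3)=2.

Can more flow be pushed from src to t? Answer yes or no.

Residual reachable from src: {src}; t is not reachable.
Saturated cut: src->3, src->2 with total capacity 14 = current flow value. Flow is maximum.

No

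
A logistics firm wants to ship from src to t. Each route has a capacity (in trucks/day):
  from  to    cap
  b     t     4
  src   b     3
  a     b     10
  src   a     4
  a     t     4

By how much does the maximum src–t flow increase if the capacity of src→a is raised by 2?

Original max flow = 7.
After raising cap(src→a), augmenting paths through that edge carry 1 more unit.
New max flow = 8. Increase = 1.

1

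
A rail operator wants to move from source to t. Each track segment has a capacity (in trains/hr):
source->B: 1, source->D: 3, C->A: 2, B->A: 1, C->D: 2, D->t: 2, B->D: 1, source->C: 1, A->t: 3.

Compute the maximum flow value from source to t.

4

Augment source->D->t: bottleneck 2. Total 2.
Augment source->C->A->t: bottleneck 1. Total 3.
Augment source->B->A->t: bottleneck 1. Total 4.
No augmenting path remains in the residual graph.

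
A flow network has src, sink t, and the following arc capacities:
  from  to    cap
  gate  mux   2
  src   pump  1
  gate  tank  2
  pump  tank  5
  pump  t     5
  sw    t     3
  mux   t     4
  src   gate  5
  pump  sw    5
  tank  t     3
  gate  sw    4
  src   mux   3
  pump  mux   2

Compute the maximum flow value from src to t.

Augment src->pump->t: bottleneck 1. Total 1.
Augment src->mux->t: bottleneck 3. Total 4.
Augment src->gate->mux->t: bottleneck 1. Total 5.
Augment src->gate->tank->t: bottleneck 2. Total 7.
Augment src->gate->sw->t: bottleneck 2. Total 9.
No augmenting path remains in the residual graph.

9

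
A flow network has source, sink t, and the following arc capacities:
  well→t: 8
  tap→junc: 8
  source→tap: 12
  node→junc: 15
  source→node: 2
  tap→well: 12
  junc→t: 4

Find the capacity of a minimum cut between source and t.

Max flow = 12 (via 3 augmenting paths).
In the residual at optimum, the set reachable from source is {junc, node, source, tap, well}.
Cut edges: junc→t (cap 4), well→t (cap 8). Sum = 12.

12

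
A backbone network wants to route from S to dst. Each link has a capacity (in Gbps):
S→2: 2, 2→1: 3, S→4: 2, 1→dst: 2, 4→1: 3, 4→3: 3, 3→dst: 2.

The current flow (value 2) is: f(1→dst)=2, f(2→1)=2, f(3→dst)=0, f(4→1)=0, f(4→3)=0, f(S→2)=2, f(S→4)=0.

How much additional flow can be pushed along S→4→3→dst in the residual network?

Residual capacities along the path: S→4: 2, 4→3: 3, 3→dst: 2.
Minimum is 2.

2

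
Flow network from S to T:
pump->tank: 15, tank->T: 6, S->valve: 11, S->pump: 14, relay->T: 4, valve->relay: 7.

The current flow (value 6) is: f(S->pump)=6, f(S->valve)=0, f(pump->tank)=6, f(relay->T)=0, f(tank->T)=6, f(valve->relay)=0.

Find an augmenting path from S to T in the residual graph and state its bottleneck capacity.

Residual along S->valve->relay->T: S->valve: 11, valve->relay: 7, relay->T: 4.
Bottleneck = min = 4.

S->valve->relay->T, bottleneck 4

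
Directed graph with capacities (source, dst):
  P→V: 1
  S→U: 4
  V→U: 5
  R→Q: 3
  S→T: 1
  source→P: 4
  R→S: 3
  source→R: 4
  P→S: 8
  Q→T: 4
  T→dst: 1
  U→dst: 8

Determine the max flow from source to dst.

Augment source→P→V→U→dst: bottleneck 1. Total 1.
Augment source→P→S→U→dst: bottleneck 3. Total 4.
Augment source→R→S→U→dst: bottleneck 1. Total 5.
Augment source→R→S→T→dst: bottleneck 1. Total 6.
No augmenting path remains in the residual graph.

6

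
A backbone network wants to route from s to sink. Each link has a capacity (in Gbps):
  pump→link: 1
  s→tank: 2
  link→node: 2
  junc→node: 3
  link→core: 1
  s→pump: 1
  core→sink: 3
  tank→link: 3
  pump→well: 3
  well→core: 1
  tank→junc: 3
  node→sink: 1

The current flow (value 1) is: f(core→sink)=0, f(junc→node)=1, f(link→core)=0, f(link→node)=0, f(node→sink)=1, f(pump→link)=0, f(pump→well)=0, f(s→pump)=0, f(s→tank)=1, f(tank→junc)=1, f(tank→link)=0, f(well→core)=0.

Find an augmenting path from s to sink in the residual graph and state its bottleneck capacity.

s→tank→link→core→sink, bottleneck 1

Residual along s→tank→link→core→sink: s→tank: 1, tank→link: 3, link→core: 1, core→sink: 3.
Bottleneck = min = 1.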